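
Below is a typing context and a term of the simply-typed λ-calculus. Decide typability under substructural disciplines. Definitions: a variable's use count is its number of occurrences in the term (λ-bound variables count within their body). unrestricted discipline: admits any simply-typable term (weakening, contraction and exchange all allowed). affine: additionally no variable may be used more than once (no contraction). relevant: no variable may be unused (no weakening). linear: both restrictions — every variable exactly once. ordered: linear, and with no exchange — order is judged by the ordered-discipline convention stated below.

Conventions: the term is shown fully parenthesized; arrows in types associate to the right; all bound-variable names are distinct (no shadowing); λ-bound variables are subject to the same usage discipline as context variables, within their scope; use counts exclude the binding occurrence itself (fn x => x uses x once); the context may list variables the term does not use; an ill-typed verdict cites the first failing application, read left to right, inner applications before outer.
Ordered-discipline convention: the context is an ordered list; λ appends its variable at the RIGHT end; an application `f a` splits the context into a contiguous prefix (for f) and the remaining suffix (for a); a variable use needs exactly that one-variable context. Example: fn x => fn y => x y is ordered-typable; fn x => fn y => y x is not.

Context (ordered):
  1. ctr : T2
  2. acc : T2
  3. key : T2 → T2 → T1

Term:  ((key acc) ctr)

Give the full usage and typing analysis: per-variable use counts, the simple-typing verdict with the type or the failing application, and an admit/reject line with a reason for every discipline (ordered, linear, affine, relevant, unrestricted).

use counts: ctr: 1×; acc: 1×; key: 1×
uses in reading order: key, acc, ctr
typing: the term checks, with type T1
ordered ✗ (no contiguous prefix/suffix split fits key, acc, ctr)
linear ✓ (ctr, acc, key: one use apiece)
affine ✓ (ctr, acc, key: no repeats, contraction unneeded)
relevant ✓ (ctr, acc, key: all used, weakening unneeded)
unrestricted ✓ (type-checks (T1) and nothing is barred)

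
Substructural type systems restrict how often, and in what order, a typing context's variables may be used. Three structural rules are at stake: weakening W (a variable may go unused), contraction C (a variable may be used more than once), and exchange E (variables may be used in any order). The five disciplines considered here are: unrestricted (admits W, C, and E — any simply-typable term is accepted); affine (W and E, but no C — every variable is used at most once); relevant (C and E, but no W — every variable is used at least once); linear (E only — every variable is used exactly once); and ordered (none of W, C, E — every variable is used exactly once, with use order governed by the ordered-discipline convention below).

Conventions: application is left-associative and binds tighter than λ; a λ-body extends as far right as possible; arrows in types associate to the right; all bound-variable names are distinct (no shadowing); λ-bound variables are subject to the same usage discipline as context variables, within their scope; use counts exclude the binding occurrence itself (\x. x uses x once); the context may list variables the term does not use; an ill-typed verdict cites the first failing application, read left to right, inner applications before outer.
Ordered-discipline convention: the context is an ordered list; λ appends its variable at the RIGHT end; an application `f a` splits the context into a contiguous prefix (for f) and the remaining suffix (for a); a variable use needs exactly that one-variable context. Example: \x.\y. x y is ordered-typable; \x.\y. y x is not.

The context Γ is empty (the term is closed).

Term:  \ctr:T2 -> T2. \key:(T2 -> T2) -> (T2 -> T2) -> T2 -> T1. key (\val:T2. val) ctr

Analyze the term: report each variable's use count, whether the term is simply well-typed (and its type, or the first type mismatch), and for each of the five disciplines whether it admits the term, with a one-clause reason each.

usage: ctr [bound]=1, key [bound]=1, val [bound]=1
uses in reading order: key, val, ctr
typing: the term checks, with type (T2 -> T2) -> ((T2 -> T2) -> (T2 -> T2) -> T2 -> T1) -> T2 -> T1
ordered: ✗, no ordered split (uses run key, val, ctr)
linear: ✓, each of ctr, key, val used exactly once
affine: ✓, no duplicate uses among ctr, key, val
relevant: ✓, ctr, key, val: all used, weakening unneeded
unrestricted: ✓, type-checks ((T2 -> T2) -> ((T2 -> T2) -> (T2 -> T2) -> T2 -> T1) -> T2 -> T1) and nothing is barred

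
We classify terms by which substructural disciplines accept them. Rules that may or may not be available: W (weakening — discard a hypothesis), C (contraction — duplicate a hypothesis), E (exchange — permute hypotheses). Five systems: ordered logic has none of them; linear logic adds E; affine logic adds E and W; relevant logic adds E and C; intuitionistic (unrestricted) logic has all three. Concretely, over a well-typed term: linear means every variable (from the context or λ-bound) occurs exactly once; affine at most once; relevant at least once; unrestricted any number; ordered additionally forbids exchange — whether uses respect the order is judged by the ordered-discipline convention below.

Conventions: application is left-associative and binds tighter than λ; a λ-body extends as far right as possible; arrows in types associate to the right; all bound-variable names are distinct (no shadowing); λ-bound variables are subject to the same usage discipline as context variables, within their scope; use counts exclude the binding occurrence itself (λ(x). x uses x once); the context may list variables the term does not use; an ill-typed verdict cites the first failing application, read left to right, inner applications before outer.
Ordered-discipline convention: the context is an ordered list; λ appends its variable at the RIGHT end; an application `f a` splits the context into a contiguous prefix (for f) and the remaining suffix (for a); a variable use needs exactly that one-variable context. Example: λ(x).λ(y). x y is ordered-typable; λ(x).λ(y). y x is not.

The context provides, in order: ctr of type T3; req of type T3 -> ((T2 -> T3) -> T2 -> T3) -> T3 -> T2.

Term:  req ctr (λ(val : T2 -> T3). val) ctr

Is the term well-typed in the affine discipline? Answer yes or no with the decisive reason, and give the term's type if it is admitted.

no — uses contraction: ctr ×2
variable uses: ctr: 2, req: 1, val (bound): 1
uses in reading order: req, ctr, val, ctr
typing: well-typed at T2
per-discipline verdicts: ordered ✗, linear ✗, affine ✗, relevant ✓, unrestricted ✓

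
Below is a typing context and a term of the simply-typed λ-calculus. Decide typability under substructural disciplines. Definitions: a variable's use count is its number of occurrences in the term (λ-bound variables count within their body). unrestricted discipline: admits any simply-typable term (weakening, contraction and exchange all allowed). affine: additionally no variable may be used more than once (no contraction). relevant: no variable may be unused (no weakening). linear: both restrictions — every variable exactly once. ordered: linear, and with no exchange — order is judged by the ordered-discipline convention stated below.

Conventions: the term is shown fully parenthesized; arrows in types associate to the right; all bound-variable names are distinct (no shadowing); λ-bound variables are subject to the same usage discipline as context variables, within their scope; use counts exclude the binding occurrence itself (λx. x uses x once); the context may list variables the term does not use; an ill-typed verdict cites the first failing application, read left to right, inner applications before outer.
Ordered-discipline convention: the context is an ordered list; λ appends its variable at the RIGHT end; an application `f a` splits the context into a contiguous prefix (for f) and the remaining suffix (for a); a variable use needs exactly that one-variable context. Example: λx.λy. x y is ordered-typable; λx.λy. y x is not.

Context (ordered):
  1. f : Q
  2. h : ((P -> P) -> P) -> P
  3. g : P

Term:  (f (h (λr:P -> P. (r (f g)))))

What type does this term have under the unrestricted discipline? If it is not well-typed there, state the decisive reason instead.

not well-typed under unrestricted — fails simple typing
counts: f ×2, h ×1, g ×1, r [bound] ×1
order of uses: f, h, r, f, g
typing: ill-typed: non-arrow in function slot: Q
per-discipline verdicts: ordered ✗ | linear ✗ | affine ✗ | relevant ✗ | unrestricted ✗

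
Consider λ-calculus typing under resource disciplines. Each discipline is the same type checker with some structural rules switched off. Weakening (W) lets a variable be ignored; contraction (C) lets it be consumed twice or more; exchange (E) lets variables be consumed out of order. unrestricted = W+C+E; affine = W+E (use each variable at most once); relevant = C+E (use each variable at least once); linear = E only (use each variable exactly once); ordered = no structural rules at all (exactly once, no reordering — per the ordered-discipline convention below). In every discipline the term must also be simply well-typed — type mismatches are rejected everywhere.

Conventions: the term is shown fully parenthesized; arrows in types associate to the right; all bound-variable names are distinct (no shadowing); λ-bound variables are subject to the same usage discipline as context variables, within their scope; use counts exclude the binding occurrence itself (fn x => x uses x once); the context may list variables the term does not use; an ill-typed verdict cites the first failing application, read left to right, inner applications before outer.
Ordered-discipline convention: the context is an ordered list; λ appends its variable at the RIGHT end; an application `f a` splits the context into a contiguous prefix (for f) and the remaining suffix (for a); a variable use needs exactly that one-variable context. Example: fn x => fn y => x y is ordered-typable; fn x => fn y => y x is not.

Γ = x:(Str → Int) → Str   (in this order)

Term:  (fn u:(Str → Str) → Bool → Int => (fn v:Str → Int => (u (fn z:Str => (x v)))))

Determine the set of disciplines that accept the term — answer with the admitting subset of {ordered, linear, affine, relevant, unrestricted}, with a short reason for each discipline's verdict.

accepted by: affine, unrestricted
variable uses: x ×1, u (λ-bound) ×1, v (λ-bound) ×1, z (λ-bound) ×0
left-to-right use order: u, x, v
typing: well-typed at ((Str → Str) → Bool → Int) → (Str → Int) → Bool → Int
ordered: ✗, z never used (weakening)
linear: ✗, z never used (weakening)
affine: ✓, at most one use each (x, u, v, z)
relevant: ✗, z never used (weakening)
unrestricted: ✓, simply typable at ((Str → Str) → Bool → Int) → (Str → Int) → Bool → Int; W, C, E all held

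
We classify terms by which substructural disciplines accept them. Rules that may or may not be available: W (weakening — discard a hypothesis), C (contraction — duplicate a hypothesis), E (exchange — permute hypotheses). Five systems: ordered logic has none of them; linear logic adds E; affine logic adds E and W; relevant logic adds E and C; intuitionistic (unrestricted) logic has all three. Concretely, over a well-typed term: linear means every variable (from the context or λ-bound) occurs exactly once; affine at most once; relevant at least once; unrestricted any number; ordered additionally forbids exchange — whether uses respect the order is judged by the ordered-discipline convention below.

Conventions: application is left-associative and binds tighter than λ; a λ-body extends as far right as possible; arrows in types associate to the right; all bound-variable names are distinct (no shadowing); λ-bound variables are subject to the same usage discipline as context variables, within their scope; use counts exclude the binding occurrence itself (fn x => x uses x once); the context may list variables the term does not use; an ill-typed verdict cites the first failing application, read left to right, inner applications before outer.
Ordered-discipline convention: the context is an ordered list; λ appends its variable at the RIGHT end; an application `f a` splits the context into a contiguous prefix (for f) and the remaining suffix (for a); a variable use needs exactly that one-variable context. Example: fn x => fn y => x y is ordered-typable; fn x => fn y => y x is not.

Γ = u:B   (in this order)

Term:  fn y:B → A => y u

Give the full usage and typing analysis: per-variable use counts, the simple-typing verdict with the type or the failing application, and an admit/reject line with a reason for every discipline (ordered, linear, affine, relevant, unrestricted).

use counts: u ×1; y (λ-bound) ×1
order of uses: y, u
typing: well-typed at (B → A) → A
ordered ✗ (no ordered split (uses run y, u))
linear ✓ (u, y: one use apiece)
affine ✓ (no duplicate uses among u, y)
relevant ✓ (u, y: all used, weakening unneeded)
unrestricted ✓ (type-checks ((B → A) → A) and nothing is barred)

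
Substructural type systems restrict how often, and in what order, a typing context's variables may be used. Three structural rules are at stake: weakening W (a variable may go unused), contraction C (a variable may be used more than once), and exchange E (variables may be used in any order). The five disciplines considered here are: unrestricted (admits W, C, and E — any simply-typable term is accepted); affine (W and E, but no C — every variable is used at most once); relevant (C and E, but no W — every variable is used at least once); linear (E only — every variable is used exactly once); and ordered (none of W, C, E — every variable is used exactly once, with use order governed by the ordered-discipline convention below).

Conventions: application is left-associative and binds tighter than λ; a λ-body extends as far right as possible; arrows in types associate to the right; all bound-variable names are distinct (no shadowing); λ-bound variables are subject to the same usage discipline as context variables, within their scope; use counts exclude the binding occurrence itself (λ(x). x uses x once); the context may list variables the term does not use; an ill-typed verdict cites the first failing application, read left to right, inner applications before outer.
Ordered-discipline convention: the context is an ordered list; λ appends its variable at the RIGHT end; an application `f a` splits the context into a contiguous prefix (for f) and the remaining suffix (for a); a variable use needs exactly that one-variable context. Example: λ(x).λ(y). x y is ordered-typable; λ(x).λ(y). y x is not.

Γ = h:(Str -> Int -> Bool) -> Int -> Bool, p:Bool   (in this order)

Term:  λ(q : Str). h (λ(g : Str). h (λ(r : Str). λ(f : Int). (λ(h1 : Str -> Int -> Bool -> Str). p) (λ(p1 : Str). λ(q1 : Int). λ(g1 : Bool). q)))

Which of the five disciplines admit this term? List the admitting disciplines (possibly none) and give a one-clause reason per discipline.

admitted in: unrestricted
counts: h=2; p=1; q (bound)=1; g (bound)=0; r (bound)=0; f (bound)=0; h1 (bound)=0; p1 (bound)=0; q1 (bound)=0; g1 (bound)=0
use order (left to right): h, h, p, q
typing: well-typed — term : Str -> Int -> Bool
ordered ✗ (h ×2 used more than once (contraction); g, r, f, h1, p1, q1, g1 left unused)
linear ✗ (h ×2 used more than once (contraction); g, r, f, h1, p1, q1, g1 left unused)
affine ✗ (h ×2 used more than once (contraction))
relevant ✗ (g, r, f, h1, p1, q1, g1 left unused)
unrestricted ✓ (typability at Str -> Int -> Bool is all that's needed)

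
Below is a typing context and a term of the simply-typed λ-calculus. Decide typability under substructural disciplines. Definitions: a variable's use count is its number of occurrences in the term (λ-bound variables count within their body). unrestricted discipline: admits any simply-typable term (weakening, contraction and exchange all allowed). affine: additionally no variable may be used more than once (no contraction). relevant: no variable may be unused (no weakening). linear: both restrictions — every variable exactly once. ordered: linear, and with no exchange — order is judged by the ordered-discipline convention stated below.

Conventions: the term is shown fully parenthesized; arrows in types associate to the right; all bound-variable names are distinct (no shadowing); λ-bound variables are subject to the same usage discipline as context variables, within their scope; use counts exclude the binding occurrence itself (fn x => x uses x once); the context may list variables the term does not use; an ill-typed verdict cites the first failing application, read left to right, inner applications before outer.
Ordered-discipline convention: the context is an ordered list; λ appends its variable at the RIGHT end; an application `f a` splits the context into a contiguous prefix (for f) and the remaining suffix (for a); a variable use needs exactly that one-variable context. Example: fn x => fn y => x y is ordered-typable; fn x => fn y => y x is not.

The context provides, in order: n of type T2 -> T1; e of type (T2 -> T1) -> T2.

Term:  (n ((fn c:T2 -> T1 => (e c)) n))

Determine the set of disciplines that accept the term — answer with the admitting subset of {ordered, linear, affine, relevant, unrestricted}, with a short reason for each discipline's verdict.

admitted in: relevant, unrestricted
variable uses: n=2; e=1; c (λ-bound)=1
use order (left to right): n, e, c, n
typing: well-typed at T1
ordered: ✗, repeated use of n ×2
linear: ✗, repeated use of n ×2
affine: ✗, repeated use of n ×2
relevant: ✓, every one of n, e, c appears
unrestricted: ✓, type-checks (T1) and nothing is barred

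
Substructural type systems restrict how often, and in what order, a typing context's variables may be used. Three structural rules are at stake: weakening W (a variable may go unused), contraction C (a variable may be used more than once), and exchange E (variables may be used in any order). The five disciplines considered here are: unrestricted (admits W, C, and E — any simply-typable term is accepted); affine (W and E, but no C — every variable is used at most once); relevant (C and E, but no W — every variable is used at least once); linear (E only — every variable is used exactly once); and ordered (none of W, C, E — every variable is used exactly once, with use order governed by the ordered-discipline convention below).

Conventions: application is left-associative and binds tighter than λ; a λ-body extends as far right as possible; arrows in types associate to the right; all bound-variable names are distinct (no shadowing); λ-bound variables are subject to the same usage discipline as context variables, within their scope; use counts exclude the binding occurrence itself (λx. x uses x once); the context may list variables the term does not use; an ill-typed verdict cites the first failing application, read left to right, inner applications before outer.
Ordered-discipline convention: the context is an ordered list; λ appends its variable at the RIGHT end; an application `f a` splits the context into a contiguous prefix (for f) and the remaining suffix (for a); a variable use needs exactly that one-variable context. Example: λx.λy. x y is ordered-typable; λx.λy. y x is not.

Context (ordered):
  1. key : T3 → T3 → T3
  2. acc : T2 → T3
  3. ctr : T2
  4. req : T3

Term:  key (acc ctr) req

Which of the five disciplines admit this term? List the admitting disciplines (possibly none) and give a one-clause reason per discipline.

admitting disciplines: ordered, linear, affine, relevant, unrestricted
variable uses: key: 1×; acc: 1×; ctr: 1×; req: 1×
uses in reading order: key, acc, ctr, req
typing: the term checks, with type T3
ordered ✓ (key, acc, ctr, req: once each, no exchange needed)
linear ✓ (single use per variable (key, acc, ctr, req))
affine ✓ (key, acc, ctr, req: no repeats, contraction unneeded)
relevant ✓ (every one of key, acc, ctr, req appears)
unrestricted ✓ (simply typable at T3; W, C, E all held)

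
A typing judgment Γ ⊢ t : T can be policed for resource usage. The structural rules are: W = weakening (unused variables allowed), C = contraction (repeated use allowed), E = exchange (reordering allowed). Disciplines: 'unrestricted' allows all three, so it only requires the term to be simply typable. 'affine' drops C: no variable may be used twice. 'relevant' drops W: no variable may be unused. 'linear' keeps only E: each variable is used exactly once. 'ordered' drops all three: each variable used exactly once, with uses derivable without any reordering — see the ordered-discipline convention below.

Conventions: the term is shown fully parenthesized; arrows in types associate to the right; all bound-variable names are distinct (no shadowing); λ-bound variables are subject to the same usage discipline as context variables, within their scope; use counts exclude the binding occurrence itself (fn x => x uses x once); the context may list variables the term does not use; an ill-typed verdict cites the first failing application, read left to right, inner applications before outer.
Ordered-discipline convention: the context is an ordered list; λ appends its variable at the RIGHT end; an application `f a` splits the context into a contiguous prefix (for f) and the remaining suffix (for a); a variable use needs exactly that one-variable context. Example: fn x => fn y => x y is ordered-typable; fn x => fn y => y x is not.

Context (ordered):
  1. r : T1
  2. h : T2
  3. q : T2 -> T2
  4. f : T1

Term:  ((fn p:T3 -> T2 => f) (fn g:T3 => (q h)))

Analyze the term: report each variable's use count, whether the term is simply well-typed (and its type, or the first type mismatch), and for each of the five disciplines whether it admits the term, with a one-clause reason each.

variable uses: r ×0; h ×1; q ×1; f ×1; p (bound) ×0; g (bound) ×0
uses in reading order: f, q, h
typing: the term checks, with type T1
ordered: ✗, r, p, g never used (weakening)
linear: ✗, r, p, g never used (weakening)
affine: ✓, r, h, q, f, p, g: no repeats, contraction unneeded
relevant: ✗, r, p, g never used (weakening)
unrestricted: ✓, typability at T1 is all that's needed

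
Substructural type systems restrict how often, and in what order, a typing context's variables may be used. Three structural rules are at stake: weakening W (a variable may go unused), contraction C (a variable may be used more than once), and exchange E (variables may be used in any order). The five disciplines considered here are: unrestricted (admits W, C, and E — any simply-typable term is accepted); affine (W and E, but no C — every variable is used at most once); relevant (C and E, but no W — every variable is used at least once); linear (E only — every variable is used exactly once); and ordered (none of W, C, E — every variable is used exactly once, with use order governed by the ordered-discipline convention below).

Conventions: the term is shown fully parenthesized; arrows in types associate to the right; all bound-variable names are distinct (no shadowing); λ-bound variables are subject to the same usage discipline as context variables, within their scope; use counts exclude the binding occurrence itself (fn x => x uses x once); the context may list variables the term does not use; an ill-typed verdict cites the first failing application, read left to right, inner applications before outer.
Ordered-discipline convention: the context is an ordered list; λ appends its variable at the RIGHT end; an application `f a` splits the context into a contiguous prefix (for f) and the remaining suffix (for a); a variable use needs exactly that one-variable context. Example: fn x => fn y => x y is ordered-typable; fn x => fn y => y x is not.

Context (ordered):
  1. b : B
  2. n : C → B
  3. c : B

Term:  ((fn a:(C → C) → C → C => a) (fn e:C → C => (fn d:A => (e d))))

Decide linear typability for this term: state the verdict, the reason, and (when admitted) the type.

no — not simply typable
usage: b: 0×, n: 0×, c: 0×, a (λ-bound): 1×, e (λ-bound): 1×, d (λ-bound): 1×
order of uses: a, e, d
typing: ill-typed: an application expects C but receives A
all disciplines: ordered ✗ | linear ✗ | affine ✗ | relevant ✗ | unrestricted ✗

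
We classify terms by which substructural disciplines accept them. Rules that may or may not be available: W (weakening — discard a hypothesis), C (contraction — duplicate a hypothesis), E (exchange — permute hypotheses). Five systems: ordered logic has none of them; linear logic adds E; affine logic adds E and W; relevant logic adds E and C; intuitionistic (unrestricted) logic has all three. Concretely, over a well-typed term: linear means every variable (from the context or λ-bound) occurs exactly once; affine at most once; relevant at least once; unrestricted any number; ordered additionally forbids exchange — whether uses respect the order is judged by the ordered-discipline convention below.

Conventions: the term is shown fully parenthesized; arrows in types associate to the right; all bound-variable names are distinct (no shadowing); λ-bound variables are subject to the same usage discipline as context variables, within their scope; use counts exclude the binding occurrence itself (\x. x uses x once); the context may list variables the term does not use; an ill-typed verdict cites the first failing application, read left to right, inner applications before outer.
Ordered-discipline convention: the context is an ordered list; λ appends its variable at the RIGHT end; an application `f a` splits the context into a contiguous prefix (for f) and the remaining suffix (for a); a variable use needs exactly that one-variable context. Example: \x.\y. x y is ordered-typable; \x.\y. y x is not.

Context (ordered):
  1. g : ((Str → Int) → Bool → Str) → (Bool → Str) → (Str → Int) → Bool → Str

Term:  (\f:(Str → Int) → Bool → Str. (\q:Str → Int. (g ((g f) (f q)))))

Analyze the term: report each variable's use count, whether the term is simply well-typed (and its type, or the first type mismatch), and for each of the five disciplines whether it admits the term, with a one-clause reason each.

variable uses: g: 2×, f [bound]: 2×, q [bound]: 1×
left-to-right use order: g, g, f, f, q
typing: well-typed at ((Str → Int) → Bool → Str) → (Str → Int) → (Bool → Str) → (Str → Int) → Bool → Str
ordered: ✗, repeated use of g ×2, f ×2
linear: ✗, repeated use of g ×2, f ×2
affine: ✗, repeated use of g ×2, f ×2
relevant: ✓, every one of g, f, q appears
unrestricted: ✓, well-typed at ((Str → Int) → Bool → Str) → (Str → Int) → (Bool → Str) → (Str → Int) → Bool → Str; no restrictions here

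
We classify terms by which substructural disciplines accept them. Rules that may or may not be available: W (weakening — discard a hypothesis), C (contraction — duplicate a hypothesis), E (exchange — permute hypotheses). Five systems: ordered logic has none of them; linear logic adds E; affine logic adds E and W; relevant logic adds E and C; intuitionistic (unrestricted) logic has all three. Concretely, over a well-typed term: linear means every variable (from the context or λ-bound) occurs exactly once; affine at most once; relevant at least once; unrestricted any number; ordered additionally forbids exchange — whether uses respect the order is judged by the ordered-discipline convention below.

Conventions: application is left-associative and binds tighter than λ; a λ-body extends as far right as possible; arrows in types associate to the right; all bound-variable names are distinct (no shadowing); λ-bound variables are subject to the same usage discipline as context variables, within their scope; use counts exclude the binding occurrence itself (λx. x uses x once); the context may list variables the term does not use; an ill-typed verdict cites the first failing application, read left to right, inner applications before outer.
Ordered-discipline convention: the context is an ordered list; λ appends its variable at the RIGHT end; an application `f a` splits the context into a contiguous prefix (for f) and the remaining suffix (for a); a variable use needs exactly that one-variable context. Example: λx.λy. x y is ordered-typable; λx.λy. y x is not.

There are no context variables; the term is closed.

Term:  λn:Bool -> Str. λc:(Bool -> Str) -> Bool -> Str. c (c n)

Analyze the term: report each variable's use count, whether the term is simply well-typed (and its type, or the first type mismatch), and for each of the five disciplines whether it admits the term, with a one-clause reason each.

use counts: n (bound) ×1, c (bound) ×2
left-to-right use order: c, c, n
typing: the term checks, with type (Bool -> Str) -> ((Bool -> Str) -> Bool -> Str) -> Bool -> Str
ordered: ✗ — repeated use of c ×2
linear: ✗ — repeated use of c ×2
affine: ✗ — repeated use of c ×2
relevant: ✓ — none of n, c goes unused
unrestricted: ✓ — well-typed at (Bool -> Str) -> ((Bool -> Str) -> Bool -> Str) -> Bool -> Str; no restrictions here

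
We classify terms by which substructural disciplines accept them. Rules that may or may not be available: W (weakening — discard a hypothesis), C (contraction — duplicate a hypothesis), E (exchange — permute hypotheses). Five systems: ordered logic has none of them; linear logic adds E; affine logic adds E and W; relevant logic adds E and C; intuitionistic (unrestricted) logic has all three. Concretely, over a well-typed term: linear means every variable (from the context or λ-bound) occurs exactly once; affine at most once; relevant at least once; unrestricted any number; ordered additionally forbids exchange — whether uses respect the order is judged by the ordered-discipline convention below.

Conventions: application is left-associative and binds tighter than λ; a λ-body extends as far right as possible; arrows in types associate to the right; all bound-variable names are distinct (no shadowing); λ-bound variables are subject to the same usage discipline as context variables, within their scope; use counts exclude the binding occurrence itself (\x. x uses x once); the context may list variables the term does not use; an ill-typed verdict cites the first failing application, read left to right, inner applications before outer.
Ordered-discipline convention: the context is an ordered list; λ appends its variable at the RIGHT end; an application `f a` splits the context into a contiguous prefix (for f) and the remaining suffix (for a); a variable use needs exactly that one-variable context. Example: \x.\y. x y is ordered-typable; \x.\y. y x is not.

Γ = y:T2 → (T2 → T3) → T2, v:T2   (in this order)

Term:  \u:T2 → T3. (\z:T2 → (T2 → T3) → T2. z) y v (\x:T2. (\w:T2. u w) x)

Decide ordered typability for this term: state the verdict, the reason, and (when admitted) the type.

yes — one use each (y, v, u, z, x, w); ordered split holds; term : (T2 → T3) → T2
counts: y=1; v=1; u (λ-bound)=1; z (λ-bound)=1; x (λ-bound)=1; w (λ-bound)=1
order of uses: z, y, v, u, w, x
typing: well-typed at (T2 → T3) → T2
across the five disciplines: ordered ✓ | linear ✓ | affine ✓ | relevant ✓ | unrestricted ✓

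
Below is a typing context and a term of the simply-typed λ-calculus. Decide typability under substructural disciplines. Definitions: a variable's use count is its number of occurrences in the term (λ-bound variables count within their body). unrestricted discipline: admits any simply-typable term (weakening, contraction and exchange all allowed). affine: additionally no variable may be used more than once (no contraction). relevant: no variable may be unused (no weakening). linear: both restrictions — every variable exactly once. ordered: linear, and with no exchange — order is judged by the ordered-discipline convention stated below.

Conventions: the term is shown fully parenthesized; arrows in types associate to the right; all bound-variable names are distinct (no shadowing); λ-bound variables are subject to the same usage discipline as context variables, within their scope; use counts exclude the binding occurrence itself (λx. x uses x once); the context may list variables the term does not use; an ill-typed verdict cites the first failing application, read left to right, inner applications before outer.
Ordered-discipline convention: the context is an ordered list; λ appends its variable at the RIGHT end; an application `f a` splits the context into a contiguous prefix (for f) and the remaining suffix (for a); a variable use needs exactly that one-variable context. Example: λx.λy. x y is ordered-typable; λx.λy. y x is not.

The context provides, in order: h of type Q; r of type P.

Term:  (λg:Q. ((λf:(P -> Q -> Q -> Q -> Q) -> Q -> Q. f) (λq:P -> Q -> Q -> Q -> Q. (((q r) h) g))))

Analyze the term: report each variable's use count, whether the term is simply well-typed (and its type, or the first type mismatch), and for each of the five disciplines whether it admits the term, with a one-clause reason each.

usage: h=1; r=1; g (λ-bound)=1; f (λ-bound)=1; q (λ-bound)=1
order of uses: f, q, r, h, g
typing: well-typed at Q -> (P -> Q -> Q -> Q -> Q) -> Q -> Q
ordered ✗ (no contiguous prefix/suffix split fits f, q, r, h, g)
linear ✓ (each of h, r, g, f, q used exactly once)
affine ✓ (h, r, g, f, q: no repeats, contraction unneeded)
relevant ✓ (every one of h, r, g, f, q appears)
unrestricted ✓ (type-checks (Q -> (P -> Q -> Q -> Q -> Q) -> Q -> Q) and nothing is barred)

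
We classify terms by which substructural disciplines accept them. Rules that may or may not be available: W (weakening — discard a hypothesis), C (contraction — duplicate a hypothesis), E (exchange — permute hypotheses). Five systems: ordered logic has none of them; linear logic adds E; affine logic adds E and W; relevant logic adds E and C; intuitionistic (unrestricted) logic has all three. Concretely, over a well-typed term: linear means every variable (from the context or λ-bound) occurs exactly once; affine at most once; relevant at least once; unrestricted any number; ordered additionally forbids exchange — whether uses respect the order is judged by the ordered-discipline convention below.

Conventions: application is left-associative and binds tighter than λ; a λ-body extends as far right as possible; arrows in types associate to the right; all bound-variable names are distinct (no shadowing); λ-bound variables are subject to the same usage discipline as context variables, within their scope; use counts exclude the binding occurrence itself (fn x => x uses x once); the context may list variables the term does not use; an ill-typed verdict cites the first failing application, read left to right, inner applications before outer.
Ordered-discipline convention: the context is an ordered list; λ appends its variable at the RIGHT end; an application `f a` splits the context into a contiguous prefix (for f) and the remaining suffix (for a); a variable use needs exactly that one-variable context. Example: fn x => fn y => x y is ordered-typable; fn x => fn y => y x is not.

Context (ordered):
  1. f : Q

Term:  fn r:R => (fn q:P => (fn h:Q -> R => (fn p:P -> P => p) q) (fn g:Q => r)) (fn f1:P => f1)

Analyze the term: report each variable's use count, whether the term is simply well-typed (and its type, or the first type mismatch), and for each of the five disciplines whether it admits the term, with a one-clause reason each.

use counts: f=0, r (bound)=1, q (bound)=1, h (bound)=0, p (bound)=1, g (bound)=0, f1 (bound)=1
use order (left to right): p, q, r, f1
typing: ill-typed: an argument P mismatches the expected P -> P
ordered: ✗, fails simple typing
linear: ✗, a type mismatch blocks all five
affine: ✗, the type mismatch rejects it
relevant: ✗, not simply typable
unrestricted: ✗, fails simple typing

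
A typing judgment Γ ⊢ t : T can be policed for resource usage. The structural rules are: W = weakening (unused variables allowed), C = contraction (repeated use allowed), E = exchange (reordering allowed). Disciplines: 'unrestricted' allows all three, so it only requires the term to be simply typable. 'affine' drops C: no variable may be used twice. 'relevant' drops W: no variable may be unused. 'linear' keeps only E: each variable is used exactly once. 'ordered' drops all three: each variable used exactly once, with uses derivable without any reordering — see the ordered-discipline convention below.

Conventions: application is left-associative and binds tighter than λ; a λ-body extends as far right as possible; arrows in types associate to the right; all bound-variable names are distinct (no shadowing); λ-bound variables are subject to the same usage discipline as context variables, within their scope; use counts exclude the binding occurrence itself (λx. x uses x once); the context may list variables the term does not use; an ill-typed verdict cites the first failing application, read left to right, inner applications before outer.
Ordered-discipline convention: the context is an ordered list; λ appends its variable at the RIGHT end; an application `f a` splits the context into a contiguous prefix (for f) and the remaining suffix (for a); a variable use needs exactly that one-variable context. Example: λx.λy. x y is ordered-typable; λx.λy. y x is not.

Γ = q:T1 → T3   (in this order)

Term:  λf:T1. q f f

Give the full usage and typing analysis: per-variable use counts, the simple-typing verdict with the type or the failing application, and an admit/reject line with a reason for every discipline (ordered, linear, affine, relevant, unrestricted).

use counts: q=1; f (λ-bound)=2
order of uses: q, f, f
typing: ill-typed: applying a non-function (T3)
ordered: ✗ — fails simple typing
linear: ✗ — a type mismatch blocks all five
affine: ✗ — the type mismatch rejects it
relevant: ✗ — not simply typable
unrestricted: ✗ — fails simple typing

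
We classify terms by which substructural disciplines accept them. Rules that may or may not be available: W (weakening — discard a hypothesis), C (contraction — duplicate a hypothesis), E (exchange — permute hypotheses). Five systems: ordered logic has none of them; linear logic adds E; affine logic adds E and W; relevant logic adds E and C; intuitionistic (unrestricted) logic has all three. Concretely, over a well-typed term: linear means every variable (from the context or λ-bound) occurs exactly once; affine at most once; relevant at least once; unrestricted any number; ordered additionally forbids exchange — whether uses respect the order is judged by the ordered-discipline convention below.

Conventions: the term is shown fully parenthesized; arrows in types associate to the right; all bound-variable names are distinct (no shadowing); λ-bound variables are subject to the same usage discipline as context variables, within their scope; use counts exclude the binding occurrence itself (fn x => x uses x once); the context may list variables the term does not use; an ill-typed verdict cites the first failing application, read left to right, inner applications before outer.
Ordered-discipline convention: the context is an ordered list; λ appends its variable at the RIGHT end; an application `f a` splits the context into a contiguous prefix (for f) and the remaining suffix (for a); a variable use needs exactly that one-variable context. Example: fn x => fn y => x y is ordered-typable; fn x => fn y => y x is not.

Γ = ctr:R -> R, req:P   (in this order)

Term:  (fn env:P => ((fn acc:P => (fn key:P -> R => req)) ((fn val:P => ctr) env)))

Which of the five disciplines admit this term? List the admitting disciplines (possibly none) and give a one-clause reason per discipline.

admitting disciplines: none
counts: ctr: 1×; req: 1×; env (bound): 1×; acc (bound): 0×; key (bound): 0×; val (bound): 0×
use order (left to right): req, ctr, env
typing: ill-typed: a function awaiting P gets R -> R
ordered: ✗, fails simple typing
linear: ✗, a type mismatch blocks all five
affine: ✗, the type mismatch rejects it
relevant: ✗, not simply typable
unrestricted: ✗, fails simple typing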